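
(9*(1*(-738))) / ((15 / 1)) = -442.80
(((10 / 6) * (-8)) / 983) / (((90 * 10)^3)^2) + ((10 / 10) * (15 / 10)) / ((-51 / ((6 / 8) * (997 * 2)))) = -29297209696368750000017 / 666068291325000000000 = -43.99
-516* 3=-1548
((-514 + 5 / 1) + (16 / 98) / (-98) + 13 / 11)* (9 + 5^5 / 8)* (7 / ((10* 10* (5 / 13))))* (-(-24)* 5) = -167225213649 / 37730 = -4432155.15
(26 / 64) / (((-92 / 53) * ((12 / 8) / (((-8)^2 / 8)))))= -689 / 552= -1.25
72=72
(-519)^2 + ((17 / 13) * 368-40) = 3507429 / 13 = 269802.23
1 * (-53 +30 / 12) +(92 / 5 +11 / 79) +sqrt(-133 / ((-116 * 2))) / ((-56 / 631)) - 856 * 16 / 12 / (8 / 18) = -2053969 / 790 - 631 * sqrt(7714) / 6496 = -2608.49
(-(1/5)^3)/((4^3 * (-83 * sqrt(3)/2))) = sqrt(3)/996000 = 0.00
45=45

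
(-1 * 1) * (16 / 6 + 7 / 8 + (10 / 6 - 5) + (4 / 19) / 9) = -317 / 1368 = -0.23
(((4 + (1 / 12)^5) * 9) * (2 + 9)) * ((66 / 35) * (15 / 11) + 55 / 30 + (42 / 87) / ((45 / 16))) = 915424983209 / 505128960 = 1812.26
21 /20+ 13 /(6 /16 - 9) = -631 /1380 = -0.46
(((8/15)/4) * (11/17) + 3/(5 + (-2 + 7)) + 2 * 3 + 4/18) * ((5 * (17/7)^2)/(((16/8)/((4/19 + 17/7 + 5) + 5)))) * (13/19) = 3756246611/4457628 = 842.66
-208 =-208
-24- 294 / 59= -1710 / 59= -28.98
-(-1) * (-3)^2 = 9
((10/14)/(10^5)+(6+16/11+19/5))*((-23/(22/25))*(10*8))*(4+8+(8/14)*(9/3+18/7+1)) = -76936796829/207515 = -370752.94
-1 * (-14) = 14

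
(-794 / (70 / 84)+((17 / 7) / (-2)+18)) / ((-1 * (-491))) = -65521 / 34370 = -1.91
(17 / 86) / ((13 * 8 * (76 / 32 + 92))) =17 / 844090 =0.00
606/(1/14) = 8484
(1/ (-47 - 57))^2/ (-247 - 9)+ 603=1669644287/ 2768896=603.00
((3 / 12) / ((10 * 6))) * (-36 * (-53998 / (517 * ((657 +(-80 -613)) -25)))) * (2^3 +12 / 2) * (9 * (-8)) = 40822488 / 157685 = 258.89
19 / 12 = 1.58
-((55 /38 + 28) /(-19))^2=-1252161 /521284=-2.40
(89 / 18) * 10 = 445 / 9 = 49.44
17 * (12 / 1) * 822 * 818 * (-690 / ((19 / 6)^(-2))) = -949093677960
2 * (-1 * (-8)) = 16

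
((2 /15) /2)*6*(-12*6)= -144 /5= -28.80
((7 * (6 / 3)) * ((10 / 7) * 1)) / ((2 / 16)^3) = 10240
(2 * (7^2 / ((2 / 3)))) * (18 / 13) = 2646 / 13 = 203.54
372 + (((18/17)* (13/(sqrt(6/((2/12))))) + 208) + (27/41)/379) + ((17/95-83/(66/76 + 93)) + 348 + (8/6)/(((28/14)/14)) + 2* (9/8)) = 2739829053541/2911076260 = 941.17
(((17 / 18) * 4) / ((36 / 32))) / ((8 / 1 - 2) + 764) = 136 / 31185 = 0.00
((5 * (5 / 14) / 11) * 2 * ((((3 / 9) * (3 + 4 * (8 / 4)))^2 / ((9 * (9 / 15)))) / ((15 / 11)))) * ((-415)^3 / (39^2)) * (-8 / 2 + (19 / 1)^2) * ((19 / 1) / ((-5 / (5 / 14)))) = 69834847878125 / 5174442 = 13496111.83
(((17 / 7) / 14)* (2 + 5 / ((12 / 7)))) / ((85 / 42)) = 59 / 140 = 0.42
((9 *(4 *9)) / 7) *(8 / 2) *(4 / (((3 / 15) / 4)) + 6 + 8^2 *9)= 122564.57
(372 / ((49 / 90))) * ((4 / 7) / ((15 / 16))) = 416.47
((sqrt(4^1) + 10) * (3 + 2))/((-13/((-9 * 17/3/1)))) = 3060/13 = 235.38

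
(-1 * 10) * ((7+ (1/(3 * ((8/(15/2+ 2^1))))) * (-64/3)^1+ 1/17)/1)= 2120/153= 13.86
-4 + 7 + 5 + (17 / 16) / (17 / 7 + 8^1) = 9463 / 1168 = 8.10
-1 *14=-14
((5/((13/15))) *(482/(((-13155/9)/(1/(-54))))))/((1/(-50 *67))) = -4036750/34203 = -118.02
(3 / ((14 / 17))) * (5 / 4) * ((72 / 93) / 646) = 45 / 8246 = 0.01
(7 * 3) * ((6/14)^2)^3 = 2187/16807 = 0.13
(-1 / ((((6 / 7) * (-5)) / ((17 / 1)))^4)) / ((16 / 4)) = -200533921 / 3240000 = -61.89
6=6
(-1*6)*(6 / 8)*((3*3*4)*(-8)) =1296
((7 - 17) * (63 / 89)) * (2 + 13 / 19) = -32130 / 1691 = -19.00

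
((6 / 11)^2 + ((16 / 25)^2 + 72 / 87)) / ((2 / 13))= 21877726 / 2193125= 9.98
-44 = -44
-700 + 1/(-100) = -70001/100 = -700.01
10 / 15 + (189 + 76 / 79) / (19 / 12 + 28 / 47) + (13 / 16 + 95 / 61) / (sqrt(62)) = 2313* sqrt(62) / 60512 + 25586026 / 291273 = 88.14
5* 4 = 20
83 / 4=20.75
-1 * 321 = -321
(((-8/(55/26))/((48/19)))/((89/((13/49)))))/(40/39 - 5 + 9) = -41743/47011580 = -0.00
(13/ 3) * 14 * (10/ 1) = 1820/ 3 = 606.67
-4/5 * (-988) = 3952/5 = 790.40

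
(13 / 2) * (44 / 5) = 286 / 5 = 57.20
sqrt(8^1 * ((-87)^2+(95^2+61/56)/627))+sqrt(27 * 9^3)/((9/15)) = 135 * sqrt(3)+sqrt(1073141489)/133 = 480.13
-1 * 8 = -8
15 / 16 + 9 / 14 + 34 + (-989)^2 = 109553537 / 112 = 978156.58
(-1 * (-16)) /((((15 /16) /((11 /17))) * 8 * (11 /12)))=128 /85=1.51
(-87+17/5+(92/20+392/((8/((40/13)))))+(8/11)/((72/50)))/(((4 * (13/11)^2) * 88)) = 93017/632736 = 0.15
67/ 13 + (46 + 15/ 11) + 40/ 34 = 130530/ 2431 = 53.69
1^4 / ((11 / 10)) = 10 / 11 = 0.91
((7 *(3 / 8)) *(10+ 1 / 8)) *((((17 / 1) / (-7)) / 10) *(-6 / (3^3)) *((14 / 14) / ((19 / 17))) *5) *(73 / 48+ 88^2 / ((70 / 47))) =22726983987 / 680960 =33374.92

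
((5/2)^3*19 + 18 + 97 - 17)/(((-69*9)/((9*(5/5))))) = -1053/184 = -5.72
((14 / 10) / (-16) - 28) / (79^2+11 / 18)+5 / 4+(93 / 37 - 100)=-16002616321 / 166276520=-96.24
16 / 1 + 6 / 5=86 / 5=17.20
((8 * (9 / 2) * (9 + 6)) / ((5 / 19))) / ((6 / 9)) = 3078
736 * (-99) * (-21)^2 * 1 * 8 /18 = -14281344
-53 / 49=-1.08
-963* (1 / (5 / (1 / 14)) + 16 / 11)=-1089153 / 770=-1414.48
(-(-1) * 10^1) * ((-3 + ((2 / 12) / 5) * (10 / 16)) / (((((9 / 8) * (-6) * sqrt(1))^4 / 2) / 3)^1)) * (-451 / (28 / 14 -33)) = -20637760 / 16474671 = -1.25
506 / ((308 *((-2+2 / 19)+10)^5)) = 56950277 / 1212639302336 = 0.00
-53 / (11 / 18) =-954 / 11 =-86.73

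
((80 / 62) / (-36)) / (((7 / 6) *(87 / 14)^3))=-7840 / 61240779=-0.00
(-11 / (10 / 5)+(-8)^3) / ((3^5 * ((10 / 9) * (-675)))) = 23 / 8100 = 0.00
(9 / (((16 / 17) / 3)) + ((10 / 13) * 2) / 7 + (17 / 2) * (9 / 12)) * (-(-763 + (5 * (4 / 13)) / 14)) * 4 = 107666.01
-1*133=-133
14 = 14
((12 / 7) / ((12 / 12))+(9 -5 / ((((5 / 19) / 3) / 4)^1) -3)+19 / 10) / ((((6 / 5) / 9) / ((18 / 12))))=-137583 / 56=-2456.84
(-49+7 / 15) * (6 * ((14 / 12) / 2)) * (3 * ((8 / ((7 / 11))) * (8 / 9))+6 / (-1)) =-210392 / 45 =-4675.38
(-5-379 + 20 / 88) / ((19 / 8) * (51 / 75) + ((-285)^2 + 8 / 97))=-81897100 / 17333777241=-0.00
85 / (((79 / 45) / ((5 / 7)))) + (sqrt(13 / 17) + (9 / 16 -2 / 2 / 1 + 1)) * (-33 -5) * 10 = -380 * sqrt(221) / 17 -396315 / 2212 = -511.47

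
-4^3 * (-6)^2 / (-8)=288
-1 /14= -0.07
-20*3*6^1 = -360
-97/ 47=-2.06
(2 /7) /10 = 1 /35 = 0.03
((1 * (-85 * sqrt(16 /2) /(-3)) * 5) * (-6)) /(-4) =425 * sqrt(2) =601.04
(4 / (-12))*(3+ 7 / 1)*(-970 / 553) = 9700 / 1659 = 5.85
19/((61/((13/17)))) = 247/1037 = 0.24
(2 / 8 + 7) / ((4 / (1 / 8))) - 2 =-227 / 128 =-1.77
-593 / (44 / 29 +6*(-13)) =7.75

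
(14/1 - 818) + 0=-804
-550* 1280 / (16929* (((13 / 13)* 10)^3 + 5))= -12800 / 309339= -0.04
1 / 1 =1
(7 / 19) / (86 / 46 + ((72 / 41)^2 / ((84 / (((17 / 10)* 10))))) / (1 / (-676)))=-0.00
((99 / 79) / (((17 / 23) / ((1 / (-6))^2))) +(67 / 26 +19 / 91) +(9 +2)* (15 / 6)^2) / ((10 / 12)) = 807540 / 9401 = 85.90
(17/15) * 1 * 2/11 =34/165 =0.21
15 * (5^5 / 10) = 9375 / 2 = 4687.50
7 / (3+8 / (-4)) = 7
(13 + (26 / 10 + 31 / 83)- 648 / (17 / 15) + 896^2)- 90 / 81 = 802259.10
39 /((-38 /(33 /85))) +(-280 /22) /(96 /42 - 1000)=-5981693 /15508845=-0.39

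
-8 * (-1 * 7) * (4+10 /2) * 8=4032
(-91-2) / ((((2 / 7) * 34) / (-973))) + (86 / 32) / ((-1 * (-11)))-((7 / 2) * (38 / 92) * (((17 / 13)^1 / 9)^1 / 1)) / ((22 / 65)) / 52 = 13636670531 / 1463904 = 9315.28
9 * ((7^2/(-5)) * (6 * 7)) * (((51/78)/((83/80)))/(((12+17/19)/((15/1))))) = -2930256/1079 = -2715.71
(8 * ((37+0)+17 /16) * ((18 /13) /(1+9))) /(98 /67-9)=-367227 /65650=-5.59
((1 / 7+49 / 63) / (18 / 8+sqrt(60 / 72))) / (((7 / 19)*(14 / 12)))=2736 / 2401-608*sqrt(30) / 7203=0.68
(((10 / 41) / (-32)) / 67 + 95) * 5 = 20877175 / 43952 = 475.00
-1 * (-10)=10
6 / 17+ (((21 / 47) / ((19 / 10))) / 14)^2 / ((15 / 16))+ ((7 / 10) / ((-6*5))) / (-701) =1007174068631 / 2850959919900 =0.35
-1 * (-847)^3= 607645423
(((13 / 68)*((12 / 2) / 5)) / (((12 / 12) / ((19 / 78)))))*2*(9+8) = 19 / 10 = 1.90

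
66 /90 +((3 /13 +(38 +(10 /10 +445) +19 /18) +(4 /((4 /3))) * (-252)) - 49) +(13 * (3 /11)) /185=-151886123 /476190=-318.96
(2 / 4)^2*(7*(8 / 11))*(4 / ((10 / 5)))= 28 / 11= 2.55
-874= -874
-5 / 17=-0.29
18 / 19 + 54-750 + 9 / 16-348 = -316917 / 304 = -1042.49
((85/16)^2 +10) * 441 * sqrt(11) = 4315185 * sqrt(11)/256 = 55905.66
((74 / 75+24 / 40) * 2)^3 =13481272 / 421875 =31.96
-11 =-11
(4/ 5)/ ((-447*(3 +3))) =-2/ 6705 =-0.00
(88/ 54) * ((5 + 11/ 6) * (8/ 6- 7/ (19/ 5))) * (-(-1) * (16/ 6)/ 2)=-104632/ 13851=-7.55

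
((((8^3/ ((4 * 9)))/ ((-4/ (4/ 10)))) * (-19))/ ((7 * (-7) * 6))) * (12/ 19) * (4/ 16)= -32/ 2205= -0.01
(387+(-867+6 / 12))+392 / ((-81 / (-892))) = 621649 / 162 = 3837.34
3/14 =0.21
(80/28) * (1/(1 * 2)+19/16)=4.82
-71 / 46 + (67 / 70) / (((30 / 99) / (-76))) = -1944839 / 8050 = -241.59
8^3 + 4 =516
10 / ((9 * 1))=10 / 9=1.11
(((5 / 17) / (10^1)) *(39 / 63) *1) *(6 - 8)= -13 / 357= -0.04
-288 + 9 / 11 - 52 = -3731 / 11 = -339.18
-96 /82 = -48 /41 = -1.17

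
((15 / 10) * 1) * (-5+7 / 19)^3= -1022208 / 6859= -149.03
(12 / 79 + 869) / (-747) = -68663 / 59013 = -1.16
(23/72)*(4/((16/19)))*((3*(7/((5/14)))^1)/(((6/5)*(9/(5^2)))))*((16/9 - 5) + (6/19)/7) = -15307075/23328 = -656.17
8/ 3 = 2.67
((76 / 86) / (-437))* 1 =-2 / 989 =-0.00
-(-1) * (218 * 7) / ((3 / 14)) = 7121.33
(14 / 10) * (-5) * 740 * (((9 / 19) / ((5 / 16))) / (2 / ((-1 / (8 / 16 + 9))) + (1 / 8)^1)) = 1193472 / 2869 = 415.99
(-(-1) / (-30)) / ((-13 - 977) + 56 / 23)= 23 / 681420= 0.00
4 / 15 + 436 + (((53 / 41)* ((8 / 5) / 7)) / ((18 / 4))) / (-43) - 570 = -133.73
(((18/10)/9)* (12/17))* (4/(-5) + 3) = 132/425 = 0.31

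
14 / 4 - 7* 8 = -105 / 2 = -52.50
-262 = -262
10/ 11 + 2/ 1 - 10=-78/ 11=-7.09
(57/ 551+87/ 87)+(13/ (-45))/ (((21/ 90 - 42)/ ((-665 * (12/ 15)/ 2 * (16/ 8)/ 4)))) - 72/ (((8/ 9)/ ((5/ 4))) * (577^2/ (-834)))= 4533068269/ 10369406634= 0.44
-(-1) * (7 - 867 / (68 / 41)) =-2063 / 4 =-515.75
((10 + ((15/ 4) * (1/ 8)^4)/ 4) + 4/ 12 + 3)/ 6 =2621485/ 1179648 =2.22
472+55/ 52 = 24599/ 52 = 473.06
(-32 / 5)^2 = 1024 / 25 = 40.96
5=5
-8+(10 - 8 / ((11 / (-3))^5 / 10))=2.12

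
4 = 4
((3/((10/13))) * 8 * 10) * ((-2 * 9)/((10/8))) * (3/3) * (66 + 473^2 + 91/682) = -1714320852192/1705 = -1005466775.48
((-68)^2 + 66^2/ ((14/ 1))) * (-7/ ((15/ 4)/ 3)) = -138184/ 5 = -27636.80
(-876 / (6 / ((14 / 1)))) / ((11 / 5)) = -10220 / 11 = -929.09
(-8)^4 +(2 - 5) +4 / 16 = 16373 / 4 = 4093.25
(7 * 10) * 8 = 560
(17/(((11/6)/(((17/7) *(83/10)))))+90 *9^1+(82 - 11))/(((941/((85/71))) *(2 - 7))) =-6989482/25722235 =-0.27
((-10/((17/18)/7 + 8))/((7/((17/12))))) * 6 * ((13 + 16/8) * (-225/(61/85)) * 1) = 17556750/2501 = 7019.89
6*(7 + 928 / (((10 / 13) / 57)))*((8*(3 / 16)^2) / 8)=9284193 / 640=14506.55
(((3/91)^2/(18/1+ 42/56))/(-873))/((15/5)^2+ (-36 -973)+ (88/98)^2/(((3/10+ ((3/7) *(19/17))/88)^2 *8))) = 85258683/1282699628900316250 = 0.00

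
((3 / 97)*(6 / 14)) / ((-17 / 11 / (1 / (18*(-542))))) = 11 / 12512612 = 0.00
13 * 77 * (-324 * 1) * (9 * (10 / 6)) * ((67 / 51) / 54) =-2012010 / 17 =-118353.53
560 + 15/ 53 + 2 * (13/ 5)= 565.48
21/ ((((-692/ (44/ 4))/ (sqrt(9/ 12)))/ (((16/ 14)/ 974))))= -33*sqrt(3)/ 168502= -0.00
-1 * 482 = -482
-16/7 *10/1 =-160/7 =-22.86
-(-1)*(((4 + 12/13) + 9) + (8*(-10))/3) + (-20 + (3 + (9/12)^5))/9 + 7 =-911273/119808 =-7.61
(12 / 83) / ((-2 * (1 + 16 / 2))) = -2 / 249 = -0.01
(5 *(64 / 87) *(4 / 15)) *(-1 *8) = -2048 / 261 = -7.85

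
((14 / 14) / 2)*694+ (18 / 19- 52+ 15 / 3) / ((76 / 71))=438943 / 1444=303.98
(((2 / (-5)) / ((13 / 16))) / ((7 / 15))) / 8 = -12 / 91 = -0.13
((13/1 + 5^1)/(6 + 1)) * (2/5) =36/35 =1.03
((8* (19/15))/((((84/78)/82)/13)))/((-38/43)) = -1191788/105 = -11350.36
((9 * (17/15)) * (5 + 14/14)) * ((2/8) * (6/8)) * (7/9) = 357/40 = 8.92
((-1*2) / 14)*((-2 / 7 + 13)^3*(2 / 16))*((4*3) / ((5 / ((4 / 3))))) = -1409938 / 12005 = -117.45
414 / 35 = 11.83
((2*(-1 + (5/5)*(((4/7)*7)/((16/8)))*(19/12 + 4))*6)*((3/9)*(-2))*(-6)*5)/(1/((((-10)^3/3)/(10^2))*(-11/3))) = 268400/9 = 29822.22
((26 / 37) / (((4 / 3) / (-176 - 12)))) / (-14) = 1833 / 259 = 7.08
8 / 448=1 / 56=0.02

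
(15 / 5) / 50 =3 / 50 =0.06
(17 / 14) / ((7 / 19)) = 323 / 98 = 3.30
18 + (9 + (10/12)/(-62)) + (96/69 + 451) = 4101557/8556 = 479.38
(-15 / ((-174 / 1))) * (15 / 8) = 75 / 464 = 0.16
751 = 751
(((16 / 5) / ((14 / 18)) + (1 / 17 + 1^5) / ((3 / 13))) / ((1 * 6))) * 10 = 1726 / 119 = 14.50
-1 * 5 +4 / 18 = -43 / 9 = -4.78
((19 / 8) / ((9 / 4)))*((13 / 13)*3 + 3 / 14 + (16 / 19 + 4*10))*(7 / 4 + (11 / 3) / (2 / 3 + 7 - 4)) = 128909 / 1008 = 127.89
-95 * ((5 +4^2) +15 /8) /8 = -17385 /64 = -271.64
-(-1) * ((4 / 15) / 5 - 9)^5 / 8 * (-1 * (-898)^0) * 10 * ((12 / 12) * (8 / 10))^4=29347.85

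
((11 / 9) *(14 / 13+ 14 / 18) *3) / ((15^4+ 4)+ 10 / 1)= 2387 / 17774289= 0.00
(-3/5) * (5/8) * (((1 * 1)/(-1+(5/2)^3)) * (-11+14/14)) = 10/39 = 0.26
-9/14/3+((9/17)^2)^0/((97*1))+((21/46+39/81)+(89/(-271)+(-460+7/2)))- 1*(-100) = -81381518381/228539178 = -356.09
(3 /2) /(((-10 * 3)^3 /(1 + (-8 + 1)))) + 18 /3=18001 /3000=6.00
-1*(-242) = 242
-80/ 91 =-0.88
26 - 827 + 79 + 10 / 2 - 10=-727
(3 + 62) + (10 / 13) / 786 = 332090 / 5109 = 65.00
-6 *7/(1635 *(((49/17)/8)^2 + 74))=-258944/747252225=-0.00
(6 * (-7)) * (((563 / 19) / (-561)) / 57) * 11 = 7882 / 18411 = 0.43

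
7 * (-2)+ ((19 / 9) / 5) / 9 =-5651 / 405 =-13.95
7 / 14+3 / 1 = 3.50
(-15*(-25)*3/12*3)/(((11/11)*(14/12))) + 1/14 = 1688/7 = 241.14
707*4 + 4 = 2832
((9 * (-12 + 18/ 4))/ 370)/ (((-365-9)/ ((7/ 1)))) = 189/ 55352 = 0.00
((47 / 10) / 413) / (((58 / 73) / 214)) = 367117 / 119770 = 3.07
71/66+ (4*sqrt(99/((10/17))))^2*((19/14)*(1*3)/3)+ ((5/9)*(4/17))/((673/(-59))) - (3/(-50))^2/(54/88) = 36229526706713/9910766250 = 3655.57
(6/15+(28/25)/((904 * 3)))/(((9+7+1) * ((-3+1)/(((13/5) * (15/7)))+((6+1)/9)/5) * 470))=-264693/1074415300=-0.00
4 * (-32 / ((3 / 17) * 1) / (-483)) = 2176 / 1449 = 1.50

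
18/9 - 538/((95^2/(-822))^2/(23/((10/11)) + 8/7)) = -330734357846/2850771875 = -116.02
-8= -8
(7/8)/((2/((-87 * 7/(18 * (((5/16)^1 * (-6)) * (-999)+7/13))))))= -18473/2338332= -0.01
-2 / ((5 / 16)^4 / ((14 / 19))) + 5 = -1775633 / 11875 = -149.53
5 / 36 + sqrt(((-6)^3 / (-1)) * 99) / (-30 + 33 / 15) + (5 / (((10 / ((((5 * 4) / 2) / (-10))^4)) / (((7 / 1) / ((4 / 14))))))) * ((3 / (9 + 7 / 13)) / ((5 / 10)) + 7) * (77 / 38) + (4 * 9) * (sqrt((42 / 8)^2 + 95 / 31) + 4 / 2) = -90 * sqrt(66) / 139 + 9 * sqrt(470921) / 31 + 22180193 / 84816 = 455.48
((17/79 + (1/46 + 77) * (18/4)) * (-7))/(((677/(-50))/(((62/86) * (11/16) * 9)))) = 1353771116775/1692629984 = 799.80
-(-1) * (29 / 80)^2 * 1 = 841 / 6400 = 0.13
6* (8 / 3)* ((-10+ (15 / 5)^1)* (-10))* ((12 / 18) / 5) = 448 / 3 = 149.33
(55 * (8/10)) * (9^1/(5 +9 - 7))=56.57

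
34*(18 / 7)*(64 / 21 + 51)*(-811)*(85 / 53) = -15961209900 / 2597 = -6146018.44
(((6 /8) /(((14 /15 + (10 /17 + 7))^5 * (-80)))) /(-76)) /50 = 0.00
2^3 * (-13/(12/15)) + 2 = -128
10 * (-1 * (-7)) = 70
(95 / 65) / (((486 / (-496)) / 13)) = -4712 / 243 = -19.39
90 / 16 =45 / 8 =5.62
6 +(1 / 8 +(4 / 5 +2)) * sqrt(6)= 6 +117 * sqrt(6) / 40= 13.16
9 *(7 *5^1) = 315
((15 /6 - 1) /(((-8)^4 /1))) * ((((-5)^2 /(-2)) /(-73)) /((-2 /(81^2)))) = -0.21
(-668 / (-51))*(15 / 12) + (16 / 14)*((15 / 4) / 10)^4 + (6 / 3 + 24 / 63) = 18.78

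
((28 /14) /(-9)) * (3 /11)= -2 /33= -0.06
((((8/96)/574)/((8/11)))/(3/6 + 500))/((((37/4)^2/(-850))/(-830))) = 352750/107262519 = 0.00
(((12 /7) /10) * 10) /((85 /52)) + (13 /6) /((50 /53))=119431 /35700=3.35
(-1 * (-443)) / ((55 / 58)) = 467.16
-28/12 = -7/3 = -2.33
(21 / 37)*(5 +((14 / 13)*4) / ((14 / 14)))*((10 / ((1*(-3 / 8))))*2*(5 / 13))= -108.36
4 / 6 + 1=5 / 3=1.67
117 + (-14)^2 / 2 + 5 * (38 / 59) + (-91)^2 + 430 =526824 / 59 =8929.22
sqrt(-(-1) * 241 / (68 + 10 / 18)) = 3 * sqrt(148697) / 617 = 1.87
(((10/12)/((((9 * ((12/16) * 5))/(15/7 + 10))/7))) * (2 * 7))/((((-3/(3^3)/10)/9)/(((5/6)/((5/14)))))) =-166600/3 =-55533.33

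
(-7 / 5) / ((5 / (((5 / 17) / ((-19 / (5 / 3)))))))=7 / 969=0.01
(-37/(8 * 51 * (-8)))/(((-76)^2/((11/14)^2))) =4477/3695161344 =0.00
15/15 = 1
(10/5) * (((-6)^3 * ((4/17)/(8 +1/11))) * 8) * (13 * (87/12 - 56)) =96370560/1513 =63695.02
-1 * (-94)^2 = -8836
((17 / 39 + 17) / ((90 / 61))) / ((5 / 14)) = 58072 / 1755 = 33.09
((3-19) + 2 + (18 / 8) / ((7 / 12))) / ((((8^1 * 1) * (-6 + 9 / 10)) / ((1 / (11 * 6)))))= 355 / 94248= 0.00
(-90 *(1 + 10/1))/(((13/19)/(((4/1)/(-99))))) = 760/13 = 58.46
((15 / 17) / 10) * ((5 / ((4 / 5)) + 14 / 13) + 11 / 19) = 23433 / 33592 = 0.70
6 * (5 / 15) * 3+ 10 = 16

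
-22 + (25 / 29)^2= -17877 / 841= -21.26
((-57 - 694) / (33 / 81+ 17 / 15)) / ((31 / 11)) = -1115235 / 6448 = -172.96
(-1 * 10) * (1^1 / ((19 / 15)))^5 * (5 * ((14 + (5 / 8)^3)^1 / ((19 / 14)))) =-969171328125 / 6021872768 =-160.94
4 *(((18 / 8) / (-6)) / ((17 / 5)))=-15 / 34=-0.44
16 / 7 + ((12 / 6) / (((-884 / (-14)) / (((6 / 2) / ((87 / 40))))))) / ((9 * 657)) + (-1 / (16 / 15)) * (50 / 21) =113704931 / 2122199352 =0.05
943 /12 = 78.58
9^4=6561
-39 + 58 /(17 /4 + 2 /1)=-743 /25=-29.72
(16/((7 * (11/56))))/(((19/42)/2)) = 10752/209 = 51.44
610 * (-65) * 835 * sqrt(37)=-33107750 * sqrt(37)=-201386581.16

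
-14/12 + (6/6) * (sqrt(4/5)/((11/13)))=-7/6 + 26 * sqrt(5)/55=-0.11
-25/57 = -0.44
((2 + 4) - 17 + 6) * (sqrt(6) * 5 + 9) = -106.24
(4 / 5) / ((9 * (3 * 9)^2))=4 / 32805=0.00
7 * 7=49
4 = 4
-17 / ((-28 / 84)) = 51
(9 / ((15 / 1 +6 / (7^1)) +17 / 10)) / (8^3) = 315 / 314624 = 0.00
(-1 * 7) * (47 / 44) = -7.48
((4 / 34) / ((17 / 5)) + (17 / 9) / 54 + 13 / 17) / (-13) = -117179 / 1825902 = -0.06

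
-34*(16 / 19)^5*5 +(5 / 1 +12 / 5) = -799673937 / 12380495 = -64.59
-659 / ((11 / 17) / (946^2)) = -911431268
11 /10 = 1.10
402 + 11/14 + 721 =15733/14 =1123.79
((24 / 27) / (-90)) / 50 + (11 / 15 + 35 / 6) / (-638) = -135527 / 12919500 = -0.01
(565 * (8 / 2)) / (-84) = -565 / 21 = -26.90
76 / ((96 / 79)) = 1501 / 24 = 62.54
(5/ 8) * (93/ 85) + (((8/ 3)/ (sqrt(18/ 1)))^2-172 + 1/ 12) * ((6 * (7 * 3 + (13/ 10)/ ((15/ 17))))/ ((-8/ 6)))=3184847461/ 183600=17346.66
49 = 49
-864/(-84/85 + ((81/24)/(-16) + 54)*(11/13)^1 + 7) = -122204160/7287779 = -16.77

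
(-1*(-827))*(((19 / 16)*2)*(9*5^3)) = 17677125 / 8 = 2209640.62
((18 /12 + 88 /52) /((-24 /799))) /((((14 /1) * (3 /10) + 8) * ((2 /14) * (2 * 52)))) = -2321095 /3958656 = -0.59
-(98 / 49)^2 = -4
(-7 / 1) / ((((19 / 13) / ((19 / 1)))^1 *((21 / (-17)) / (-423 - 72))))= -36465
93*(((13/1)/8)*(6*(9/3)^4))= 73446.75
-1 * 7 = -7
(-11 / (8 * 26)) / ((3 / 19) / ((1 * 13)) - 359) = 209 / 1418720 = 0.00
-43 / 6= -7.17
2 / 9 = 0.22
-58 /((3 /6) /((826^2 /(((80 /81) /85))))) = -6811331877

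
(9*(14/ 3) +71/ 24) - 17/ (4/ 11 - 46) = 273073/ 6024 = 45.33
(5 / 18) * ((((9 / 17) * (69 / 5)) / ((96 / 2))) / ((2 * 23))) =1 / 1088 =0.00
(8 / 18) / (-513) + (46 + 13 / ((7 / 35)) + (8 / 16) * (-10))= 106.00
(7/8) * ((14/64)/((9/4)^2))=49/1296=0.04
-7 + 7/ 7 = -6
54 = 54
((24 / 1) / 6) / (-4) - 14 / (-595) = -83 / 85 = -0.98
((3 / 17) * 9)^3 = 19683 / 4913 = 4.01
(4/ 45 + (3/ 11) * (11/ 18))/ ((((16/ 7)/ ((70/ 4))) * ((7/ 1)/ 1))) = 161/ 576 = 0.28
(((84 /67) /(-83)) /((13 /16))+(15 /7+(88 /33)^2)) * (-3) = -42062147 /1518153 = -27.71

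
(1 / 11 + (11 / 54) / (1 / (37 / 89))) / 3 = 0.06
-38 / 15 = -2.53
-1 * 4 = -4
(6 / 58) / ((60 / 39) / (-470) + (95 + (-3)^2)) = 1833 / 1842718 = 0.00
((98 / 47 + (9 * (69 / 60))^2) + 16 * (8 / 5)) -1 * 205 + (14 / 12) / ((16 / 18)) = -647471 / 9400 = -68.88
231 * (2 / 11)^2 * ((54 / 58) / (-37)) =-2268 / 11803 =-0.19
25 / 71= 0.35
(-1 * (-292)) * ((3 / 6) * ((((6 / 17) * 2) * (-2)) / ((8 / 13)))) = -334.94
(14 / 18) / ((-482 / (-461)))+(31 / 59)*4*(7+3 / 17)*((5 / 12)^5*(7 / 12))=77084932841 / 90222626304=0.85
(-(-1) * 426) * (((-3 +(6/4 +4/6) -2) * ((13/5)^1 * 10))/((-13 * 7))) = 344.86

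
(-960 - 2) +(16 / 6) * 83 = -2222 / 3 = -740.67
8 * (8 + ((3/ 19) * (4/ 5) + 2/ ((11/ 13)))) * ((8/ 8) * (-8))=-701568/ 1045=-671.36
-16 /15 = -1.07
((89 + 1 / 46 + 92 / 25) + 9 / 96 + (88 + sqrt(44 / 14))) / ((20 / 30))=3 *sqrt(154) / 14 + 9979911 / 36800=273.85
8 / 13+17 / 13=25 / 13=1.92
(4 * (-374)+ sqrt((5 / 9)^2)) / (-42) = 13459 / 378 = 35.61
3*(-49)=-147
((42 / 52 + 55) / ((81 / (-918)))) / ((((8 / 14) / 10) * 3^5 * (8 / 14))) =-6043415 / 75816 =-79.71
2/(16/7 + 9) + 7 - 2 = 409/79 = 5.18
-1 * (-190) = 190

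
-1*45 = -45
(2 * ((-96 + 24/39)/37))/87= -2480/41847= -0.06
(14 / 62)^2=49 / 961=0.05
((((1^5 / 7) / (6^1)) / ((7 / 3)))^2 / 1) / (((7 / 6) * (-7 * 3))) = -1 / 235298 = -0.00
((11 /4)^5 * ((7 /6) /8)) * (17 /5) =19165069 /245760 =77.98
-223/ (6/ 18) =-669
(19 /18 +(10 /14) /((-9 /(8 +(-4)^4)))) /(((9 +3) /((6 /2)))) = -2507 /504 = -4.97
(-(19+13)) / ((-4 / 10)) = 80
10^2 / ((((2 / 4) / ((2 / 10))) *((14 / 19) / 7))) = 380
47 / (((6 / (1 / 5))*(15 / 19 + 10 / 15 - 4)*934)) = -893 / 1354300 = -0.00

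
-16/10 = -8/5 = -1.60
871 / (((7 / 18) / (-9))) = -141102 / 7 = -20157.43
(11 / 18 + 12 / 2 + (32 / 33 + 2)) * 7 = 13279 / 198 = 67.07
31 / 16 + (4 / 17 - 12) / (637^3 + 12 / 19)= 2588108648613 / 1335798043568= 1.94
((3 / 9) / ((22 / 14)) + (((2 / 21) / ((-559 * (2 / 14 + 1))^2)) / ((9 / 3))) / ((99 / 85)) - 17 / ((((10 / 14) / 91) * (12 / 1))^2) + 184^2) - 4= 7113329466411301 / 222736456800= 31936.08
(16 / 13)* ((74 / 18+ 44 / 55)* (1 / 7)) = 272 / 315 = 0.86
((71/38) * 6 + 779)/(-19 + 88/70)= -525490/11799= -44.54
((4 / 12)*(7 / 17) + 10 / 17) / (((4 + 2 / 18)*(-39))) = -1 / 221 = -0.00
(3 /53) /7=3 /371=0.01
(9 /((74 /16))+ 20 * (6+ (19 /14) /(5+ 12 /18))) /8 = 279009 /17612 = 15.84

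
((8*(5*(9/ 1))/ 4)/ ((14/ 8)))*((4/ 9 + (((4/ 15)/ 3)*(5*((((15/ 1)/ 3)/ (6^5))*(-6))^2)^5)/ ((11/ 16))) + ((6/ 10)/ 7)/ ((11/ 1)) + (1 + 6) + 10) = 12630611402389973227349443215164123/ 14072421008665571606572535119872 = 897.54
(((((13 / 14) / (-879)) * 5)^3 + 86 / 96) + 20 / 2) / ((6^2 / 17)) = 690383009777119 / 134178591500352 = 5.15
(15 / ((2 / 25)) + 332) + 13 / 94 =24423 / 47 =519.64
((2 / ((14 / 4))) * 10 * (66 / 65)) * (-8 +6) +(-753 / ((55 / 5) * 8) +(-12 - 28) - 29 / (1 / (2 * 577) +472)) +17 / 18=-258563816519 / 4361869512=-59.28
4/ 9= 0.44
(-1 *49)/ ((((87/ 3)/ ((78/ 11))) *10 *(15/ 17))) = -10829/ 7975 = -1.36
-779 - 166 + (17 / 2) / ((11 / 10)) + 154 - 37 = -9023 / 11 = -820.27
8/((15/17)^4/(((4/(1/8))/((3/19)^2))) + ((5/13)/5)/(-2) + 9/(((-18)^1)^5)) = -41146818427728/195416888749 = -210.56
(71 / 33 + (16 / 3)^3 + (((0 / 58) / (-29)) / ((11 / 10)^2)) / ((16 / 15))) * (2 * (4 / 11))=365560 / 3267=111.89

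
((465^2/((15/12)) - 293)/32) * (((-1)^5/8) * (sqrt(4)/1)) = -172687/128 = -1349.12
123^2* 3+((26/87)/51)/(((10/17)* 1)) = 59230048/1305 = 45387.01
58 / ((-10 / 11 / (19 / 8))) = -6061 / 40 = -151.52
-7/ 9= -0.78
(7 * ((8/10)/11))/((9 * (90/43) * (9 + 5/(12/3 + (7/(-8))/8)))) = 49966/19015425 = 0.00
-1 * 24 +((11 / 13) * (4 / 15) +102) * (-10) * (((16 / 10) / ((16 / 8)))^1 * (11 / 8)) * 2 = -443228 / 195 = -2272.96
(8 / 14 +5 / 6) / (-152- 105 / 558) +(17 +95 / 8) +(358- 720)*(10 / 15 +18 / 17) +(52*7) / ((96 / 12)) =-44485791179 / 80844792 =-550.26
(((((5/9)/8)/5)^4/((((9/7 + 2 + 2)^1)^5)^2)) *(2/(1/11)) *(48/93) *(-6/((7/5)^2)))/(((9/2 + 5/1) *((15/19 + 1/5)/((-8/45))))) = 0.00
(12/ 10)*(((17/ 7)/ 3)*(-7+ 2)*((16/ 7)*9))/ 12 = -408/ 49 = -8.33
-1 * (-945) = 945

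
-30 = -30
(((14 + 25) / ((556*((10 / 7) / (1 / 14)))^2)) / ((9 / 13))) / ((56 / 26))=2197 / 10386969600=0.00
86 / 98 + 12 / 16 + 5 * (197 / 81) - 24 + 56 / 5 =78431 / 79380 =0.99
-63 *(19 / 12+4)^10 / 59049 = -12759864631862330143 / 406239826673664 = -31409.68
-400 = -400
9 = 9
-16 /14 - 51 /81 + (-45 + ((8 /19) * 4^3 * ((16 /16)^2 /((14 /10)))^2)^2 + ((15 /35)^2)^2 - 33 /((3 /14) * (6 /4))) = 39.62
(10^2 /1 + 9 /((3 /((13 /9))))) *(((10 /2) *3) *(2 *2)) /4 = 1565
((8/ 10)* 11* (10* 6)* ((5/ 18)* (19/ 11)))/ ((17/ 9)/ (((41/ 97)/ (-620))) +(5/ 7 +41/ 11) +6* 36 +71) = -7197960/ 70442531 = -0.10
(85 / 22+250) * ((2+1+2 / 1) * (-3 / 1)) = -83775 / 22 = -3807.95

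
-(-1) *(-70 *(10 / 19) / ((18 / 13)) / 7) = -650 / 171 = -3.80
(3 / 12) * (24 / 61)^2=144 / 3721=0.04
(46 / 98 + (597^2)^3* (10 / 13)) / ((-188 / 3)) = -555732812559647.25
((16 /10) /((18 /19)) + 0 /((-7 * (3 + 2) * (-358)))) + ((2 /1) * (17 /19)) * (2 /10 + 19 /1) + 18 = 54.05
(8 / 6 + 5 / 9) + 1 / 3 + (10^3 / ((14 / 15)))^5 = 213574218750000336140 / 151263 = 1411939593621707.46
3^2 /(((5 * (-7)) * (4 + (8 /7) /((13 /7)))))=-39 /700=-0.06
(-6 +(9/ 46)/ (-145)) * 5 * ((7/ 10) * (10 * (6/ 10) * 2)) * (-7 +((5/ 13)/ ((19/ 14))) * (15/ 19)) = 26732206809/ 15651155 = 1708.00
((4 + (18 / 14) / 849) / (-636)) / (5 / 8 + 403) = -15854 / 1017067191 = -0.00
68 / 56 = 17 / 14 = 1.21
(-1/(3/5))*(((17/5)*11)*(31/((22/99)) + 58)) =-73865/6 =-12310.83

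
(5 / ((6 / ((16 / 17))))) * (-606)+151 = -5513 / 17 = -324.29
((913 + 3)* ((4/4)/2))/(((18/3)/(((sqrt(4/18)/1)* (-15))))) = -1145* sqrt(2)/3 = -539.76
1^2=1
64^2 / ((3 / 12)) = 16384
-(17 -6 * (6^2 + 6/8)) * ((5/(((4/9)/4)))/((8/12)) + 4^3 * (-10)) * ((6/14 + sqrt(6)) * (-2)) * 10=6990225/7 + 2330075 * sqrt(6)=6706098.38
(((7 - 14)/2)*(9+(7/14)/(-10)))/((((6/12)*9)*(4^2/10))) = -1253/288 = -4.35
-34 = -34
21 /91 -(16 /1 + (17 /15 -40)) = 23.10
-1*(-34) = 34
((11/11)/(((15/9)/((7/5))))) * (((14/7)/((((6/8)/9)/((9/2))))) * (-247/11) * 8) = -4481568/275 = -16296.61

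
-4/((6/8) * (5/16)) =-256/15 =-17.07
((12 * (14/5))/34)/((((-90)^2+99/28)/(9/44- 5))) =-0.00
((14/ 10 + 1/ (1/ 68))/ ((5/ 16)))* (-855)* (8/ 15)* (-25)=2531712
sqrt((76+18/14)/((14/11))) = sqrt(11902)/14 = 7.79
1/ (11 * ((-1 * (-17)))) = 1/ 187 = 0.01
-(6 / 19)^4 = -1296 / 130321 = -0.01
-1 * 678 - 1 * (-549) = -129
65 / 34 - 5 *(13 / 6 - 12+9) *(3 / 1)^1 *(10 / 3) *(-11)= -456.42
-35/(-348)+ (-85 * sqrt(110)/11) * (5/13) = 35/348 -425 * sqrt(110)/143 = -31.07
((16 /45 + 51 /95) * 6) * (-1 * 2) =-3052 /285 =-10.71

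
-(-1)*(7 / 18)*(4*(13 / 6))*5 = 455 / 27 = 16.85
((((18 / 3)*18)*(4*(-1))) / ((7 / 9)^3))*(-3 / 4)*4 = 944784 / 343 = 2754.47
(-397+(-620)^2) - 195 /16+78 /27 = 383993.70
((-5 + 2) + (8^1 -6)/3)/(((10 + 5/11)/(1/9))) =-77/3105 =-0.02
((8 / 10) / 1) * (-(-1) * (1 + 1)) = 1.60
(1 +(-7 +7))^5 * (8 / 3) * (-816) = -2176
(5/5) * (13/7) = 13/7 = 1.86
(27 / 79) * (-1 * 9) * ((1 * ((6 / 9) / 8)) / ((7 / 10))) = -405 / 1106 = -0.37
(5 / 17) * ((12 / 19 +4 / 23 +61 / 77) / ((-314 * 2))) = -268805 / 359236724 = -0.00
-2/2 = -1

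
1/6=0.17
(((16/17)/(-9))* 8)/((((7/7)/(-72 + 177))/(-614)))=2750720/51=53935.69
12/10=6/5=1.20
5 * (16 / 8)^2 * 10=200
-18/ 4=-9/ 2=-4.50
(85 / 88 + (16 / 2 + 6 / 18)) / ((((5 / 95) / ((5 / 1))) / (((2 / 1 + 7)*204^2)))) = 3639709350 / 11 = 330882668.18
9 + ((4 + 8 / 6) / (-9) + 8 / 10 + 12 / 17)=22751 / 2295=9.91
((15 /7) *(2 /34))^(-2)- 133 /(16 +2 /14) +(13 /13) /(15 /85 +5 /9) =159650441 /2847600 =56.06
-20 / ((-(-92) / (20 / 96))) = -25 / 552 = -0.05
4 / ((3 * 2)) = 2 / 3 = 0.67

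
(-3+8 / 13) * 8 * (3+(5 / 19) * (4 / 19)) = -273544 / 4693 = -58.29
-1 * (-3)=3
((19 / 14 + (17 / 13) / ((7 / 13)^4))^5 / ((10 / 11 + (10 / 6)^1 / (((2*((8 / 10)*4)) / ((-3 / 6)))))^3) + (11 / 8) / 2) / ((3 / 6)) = 133144453094420284405844848860979 / 22732043640713767819834312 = 5857126.41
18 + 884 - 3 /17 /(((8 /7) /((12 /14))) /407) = 57673 /68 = 848.13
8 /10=4 /5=0.80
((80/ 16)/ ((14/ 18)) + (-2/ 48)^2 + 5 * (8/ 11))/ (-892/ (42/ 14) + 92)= -446477/ 9106944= -0.05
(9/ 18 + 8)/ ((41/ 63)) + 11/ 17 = 19109/ 1394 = 13.71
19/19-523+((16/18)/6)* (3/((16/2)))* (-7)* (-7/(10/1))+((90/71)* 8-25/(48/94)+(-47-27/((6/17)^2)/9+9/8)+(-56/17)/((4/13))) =-34827293/54315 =-641.21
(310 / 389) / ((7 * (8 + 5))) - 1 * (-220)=7788090 / 35399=220.01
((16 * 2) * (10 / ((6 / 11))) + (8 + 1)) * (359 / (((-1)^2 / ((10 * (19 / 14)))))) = 2902173.10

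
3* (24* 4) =288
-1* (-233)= 233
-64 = -64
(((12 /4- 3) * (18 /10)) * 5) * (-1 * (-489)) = 0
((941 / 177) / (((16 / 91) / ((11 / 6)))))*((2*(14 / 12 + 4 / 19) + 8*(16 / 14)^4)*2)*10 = 1510290033395 / 83052648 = 18184.73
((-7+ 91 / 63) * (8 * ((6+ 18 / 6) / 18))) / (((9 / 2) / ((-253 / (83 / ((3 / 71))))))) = 101200 / 159111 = 0.64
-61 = -61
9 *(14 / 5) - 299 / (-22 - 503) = 13529 / 525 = 25.77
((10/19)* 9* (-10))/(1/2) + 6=-1686/19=-88.74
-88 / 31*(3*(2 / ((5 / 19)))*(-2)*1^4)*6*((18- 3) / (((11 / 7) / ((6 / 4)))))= 344736 / 31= 11120.52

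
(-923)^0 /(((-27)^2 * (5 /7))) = 7 /3645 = 0.00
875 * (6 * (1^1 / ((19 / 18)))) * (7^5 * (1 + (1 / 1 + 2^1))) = 6353046000 / 19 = 334370842.11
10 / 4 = 5 / 2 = 2.50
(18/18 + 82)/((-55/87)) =-7221/55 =-131.29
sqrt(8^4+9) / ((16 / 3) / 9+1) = 27 * sqrt(4105) / 43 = 40.23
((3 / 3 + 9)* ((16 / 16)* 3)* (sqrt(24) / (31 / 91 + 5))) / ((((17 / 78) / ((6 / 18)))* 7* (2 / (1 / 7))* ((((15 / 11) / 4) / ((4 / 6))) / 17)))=29744* sqrt(6) / 5103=14.28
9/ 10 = 0.90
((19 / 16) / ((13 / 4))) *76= 361 / 13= 27.77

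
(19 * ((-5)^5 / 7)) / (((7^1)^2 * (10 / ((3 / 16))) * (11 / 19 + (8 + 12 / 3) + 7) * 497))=-225625 / 676428928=-0.00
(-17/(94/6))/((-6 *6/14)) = 119/282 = 0.42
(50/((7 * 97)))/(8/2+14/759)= 759/41419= 0.02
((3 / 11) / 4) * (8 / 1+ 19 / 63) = 523 / 924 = 0.57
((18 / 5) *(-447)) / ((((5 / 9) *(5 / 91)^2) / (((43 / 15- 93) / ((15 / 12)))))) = 1080987695424 / 15625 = 69183212.51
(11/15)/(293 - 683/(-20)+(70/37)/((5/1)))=1628/727113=0.00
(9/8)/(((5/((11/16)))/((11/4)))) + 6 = 16449/2560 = 6.43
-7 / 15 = -0.47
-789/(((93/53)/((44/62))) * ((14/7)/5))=-766645/961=-797.76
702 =702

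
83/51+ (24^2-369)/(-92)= -127/204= -0.62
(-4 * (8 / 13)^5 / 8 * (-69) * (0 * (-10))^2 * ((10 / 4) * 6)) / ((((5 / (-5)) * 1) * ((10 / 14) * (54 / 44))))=0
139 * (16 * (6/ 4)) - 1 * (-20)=3356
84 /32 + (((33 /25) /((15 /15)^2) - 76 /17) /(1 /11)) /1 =-32.03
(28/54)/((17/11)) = 0.34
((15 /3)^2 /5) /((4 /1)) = 5 /4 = 1.25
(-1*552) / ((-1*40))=69 / 5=13.80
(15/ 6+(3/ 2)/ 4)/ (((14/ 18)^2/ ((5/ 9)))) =1035/ 392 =2.64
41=41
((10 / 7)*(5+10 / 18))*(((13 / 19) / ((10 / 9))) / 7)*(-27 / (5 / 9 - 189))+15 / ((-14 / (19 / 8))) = -964995 / 394744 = -2.44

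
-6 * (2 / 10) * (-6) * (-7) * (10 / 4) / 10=-63 / 5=-12.60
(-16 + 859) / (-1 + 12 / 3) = 281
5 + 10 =15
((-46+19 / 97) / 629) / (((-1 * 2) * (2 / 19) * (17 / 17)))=84417 / 244052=0.35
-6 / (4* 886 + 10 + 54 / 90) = -30 / 17773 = -0.00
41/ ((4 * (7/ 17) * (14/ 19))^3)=22.94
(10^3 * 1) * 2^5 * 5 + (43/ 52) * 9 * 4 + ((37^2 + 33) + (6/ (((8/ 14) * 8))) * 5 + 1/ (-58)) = 973795913/ 6032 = 161438.31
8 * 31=248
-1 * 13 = -13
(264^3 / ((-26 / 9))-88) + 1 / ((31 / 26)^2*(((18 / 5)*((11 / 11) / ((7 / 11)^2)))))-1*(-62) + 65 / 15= -86651689294397 / 13604877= -6369163.74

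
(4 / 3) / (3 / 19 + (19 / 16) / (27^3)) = 7978176 / 945145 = 8.44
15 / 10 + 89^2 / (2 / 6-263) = -22581 / 788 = -28.66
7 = 7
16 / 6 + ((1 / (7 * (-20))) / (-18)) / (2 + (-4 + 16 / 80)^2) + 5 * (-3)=-2554771 / 207144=-12.33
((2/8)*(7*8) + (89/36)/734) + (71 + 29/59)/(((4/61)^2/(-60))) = -1555213356545/1559016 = -997560.87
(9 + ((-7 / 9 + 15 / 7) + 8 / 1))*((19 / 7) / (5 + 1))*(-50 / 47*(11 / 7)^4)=-8046327575 / 149296581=-53.89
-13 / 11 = -1.18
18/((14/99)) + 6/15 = 4469/35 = 127.69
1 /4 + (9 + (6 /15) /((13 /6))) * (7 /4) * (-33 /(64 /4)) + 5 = -27.90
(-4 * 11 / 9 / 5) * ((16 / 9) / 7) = -704 / 2835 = -0.25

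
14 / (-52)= -7 / 26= -0.27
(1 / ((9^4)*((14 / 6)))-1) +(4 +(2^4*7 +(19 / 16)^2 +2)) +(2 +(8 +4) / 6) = 479738389 / 3919104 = 122.41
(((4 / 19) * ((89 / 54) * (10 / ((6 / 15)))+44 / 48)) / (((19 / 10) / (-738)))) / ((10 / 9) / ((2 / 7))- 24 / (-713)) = -7978855020 / 9086731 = -878.08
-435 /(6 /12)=-870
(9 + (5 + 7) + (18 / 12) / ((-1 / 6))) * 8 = 96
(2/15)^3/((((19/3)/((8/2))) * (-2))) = -16/21375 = -0.00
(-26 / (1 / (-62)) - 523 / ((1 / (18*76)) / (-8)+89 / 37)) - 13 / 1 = 1345615077 / 973979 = 1381.56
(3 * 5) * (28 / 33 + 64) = 10700 / 11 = 972.73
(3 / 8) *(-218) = -327 / 4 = -81.75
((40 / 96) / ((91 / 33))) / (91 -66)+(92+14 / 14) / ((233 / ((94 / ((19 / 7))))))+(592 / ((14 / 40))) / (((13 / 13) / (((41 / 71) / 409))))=3794328131103 / 233971288460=16.22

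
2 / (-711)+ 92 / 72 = 1813 / 1422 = 1.27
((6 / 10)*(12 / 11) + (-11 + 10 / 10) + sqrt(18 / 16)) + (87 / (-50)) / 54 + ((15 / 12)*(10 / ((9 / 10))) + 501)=3*sqrt(2) / 4 + 1668187 / 3300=506.57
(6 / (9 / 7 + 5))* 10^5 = 1050000 / 11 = 95454.55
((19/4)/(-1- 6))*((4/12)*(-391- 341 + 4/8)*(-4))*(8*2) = -31768/3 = -10589.33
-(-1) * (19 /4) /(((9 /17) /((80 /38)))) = 170 /9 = 18.89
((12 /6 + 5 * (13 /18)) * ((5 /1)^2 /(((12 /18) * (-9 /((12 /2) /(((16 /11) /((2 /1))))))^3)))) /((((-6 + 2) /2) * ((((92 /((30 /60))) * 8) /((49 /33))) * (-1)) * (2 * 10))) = -0.00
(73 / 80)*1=73 / 80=0.91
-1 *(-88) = 88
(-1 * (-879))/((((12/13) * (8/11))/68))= 712283/8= 89035.38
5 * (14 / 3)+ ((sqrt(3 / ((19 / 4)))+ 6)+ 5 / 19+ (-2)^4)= 2 * sqrt(57) / 19+ 2599 / 57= 46.39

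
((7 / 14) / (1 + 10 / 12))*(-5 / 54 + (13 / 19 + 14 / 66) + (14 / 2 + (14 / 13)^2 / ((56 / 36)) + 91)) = 189873767 / 6993558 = 27.15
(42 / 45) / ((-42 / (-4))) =4 / 45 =0.09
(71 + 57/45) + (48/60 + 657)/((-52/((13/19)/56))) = 4603637/63840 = 72.11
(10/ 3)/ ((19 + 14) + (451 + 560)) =5/ 1566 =0.00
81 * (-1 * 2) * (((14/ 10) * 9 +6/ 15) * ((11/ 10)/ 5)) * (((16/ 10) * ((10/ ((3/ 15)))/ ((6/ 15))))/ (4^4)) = -11583/ 32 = -361.97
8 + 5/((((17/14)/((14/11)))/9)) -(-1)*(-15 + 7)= 8820/187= 47.17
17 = 17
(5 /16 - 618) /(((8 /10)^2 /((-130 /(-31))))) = -16059875 /3968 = -4047.35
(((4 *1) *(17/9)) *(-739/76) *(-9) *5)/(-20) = -12563/76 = -165.30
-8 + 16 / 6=-5.33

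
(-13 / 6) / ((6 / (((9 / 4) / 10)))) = -13 / 160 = -0.08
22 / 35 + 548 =19202 / 35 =548.63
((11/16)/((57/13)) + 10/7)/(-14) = -10121/89376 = -0.11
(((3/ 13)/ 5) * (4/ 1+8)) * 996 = 35856/ 65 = 551.63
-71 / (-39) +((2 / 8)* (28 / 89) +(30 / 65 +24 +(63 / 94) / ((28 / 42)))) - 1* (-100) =83112443 / 652548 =127.37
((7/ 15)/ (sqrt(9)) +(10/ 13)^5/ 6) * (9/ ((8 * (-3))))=-3349051/ 44555160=-0.08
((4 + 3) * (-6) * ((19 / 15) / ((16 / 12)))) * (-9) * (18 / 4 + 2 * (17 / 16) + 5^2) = 908523 / 80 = 11356.54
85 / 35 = 17 / 7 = 2.43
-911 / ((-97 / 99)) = 90189 / 97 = 929.78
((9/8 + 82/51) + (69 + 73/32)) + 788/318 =76.49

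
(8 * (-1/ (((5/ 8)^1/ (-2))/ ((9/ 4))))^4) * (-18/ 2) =-120932352/ 625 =-193491.76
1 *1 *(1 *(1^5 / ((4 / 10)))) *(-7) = -35 / 2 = -17.50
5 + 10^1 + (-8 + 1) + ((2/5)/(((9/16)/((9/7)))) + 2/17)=5374/595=9.03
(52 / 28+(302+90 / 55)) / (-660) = -7841 / 16940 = -0.46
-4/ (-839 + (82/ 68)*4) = 68/ 14181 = 0.00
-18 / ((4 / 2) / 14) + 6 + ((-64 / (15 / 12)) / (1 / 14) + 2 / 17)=-836.68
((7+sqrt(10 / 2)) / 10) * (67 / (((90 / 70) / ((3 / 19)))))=469 * sqrt(5) / 570+3283 / 570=7.60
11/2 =5.50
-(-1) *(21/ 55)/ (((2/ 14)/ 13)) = 1911/ 55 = 34.75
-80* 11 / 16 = -55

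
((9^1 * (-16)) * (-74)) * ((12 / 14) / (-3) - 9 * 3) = -2035296 / 7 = -290756.57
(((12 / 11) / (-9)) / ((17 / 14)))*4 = -224 / 561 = -0.40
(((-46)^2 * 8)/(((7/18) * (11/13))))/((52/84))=914112/11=83101.09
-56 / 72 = -7 / 9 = -0.78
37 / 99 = 0.37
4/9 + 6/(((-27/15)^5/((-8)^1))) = 58748/19683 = 2.98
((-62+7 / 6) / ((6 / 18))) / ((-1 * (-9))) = -365 / 18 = -20.28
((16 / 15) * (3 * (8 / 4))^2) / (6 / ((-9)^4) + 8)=209952 / 43745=4.80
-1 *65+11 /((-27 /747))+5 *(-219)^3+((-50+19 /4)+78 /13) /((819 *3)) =-516143605225 /9828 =-52517664.35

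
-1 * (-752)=752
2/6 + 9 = 9.33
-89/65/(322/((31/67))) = -0.00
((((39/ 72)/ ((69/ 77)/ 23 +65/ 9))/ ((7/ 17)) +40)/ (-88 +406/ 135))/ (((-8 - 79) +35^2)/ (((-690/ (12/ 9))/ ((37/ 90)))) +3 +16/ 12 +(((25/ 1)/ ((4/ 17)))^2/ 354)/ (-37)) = -35297412636375/ 191687566175372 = -0.18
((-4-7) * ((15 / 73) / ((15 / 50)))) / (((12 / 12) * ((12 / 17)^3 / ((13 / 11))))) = -1596725 / 63072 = -25.32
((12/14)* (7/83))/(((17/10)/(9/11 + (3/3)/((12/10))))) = 1090/15521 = 0.07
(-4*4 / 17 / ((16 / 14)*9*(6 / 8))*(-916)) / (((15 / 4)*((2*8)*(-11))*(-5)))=12824 / 378675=0.03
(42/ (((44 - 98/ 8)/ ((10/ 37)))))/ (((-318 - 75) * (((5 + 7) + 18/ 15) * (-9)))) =1400/ 182823993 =0.00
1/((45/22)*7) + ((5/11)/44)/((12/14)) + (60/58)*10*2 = 183676159/8842680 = 20.77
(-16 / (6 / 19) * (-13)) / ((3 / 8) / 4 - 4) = -63232 / 375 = -168.62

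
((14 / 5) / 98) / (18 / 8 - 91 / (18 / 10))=-36 / 60865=-0.00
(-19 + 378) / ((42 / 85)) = 726.55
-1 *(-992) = 992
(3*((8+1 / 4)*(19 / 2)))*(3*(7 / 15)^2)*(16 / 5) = 61446 / 125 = 491.57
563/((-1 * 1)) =-563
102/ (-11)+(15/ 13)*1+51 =6132/ 143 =42.88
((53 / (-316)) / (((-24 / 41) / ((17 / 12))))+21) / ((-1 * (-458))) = 1948109 / 41681664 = 0.05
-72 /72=-1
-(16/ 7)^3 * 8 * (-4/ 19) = 131072/ 6517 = 20.11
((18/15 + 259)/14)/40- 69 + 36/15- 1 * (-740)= 1886821/2800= 673.86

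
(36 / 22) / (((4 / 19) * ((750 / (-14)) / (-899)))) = 358701 / 2750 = 130.44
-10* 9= -90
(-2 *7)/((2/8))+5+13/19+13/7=-6445/133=-48.46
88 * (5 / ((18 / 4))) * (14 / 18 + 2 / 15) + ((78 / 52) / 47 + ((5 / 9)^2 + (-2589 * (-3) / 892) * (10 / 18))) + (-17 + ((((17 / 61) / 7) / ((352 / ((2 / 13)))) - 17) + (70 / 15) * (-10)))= 11278188983981 / 829414521936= 13.60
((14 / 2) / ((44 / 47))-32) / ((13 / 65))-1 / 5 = -27019 / 220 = -122.81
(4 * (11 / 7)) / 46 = 22 / 161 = 0.14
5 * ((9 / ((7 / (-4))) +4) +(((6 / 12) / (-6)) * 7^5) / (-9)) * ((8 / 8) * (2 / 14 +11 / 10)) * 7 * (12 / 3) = 3386765 / 126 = 26879.09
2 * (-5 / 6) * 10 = -50 / 3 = -16.67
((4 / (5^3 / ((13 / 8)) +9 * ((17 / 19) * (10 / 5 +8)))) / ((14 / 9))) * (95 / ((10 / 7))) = 42237 / 38890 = 1.09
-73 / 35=-2.09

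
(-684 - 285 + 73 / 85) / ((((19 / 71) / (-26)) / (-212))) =-32205138784 / 1615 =-19941262.40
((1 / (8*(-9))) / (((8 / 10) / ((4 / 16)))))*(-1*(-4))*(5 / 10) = -5 / 576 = -0.01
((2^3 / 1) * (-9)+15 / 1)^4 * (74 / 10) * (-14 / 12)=-911334753 / 10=-91133475.30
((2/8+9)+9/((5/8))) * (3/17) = 1419/340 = 4.17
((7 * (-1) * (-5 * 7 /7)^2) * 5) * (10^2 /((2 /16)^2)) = -5600000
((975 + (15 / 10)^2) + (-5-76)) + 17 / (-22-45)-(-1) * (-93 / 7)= 1655965 / 1876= 882.71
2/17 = 0.12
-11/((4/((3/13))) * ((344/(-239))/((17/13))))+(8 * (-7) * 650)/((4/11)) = -23277520321/232544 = -100099.42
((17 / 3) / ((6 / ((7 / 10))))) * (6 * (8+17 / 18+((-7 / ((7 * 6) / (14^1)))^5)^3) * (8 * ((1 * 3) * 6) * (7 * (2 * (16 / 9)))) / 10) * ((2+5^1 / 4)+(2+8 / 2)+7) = -1645118520473904112 / 215233605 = -7643409217.97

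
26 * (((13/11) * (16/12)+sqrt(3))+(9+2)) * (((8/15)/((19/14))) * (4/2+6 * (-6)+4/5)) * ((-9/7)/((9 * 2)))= 34528 * sqrt(3)/1425+2865824/9405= 346.68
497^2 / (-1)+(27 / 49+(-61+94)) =-246975.45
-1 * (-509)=509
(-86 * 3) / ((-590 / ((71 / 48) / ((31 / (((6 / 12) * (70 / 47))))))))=21371 / 1375408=0.02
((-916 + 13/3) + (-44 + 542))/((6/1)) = -1241/18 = -68.94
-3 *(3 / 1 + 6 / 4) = -27 / 2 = -13.50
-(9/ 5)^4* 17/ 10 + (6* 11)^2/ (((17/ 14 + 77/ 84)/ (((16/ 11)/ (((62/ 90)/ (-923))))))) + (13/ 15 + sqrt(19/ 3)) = -414487838585189/ 104043750 + sqrt(57)/ 3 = -3983781.60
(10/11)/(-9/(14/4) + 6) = 35/132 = 0.27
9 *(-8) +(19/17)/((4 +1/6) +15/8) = -177024/2465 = -71.82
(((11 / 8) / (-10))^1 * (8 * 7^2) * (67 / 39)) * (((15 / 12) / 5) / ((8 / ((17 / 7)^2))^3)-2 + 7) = -905672273473 / 1917726720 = -472.26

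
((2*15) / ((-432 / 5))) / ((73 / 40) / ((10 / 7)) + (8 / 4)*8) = -1250 / 62199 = -0.02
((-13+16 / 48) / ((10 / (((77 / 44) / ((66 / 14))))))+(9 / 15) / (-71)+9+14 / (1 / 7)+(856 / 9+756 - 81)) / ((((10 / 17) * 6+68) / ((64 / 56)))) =14.01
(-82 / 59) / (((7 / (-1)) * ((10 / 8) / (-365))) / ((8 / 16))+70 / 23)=-275356 / 612479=-0.45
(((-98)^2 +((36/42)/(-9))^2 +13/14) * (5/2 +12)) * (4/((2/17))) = 4176476615/882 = 4735234.26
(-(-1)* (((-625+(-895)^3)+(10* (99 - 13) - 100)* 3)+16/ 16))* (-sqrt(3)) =716915719* sqrt(3) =1241734450.05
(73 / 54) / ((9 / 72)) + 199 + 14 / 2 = 5854 / 27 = 216.81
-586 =-586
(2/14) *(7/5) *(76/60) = 19/75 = 0.25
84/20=21/5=4.20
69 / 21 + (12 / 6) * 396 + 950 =12217 / 7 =1745.29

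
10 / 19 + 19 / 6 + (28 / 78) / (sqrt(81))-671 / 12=-1392055 / 26676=-52.18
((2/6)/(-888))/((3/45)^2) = -0.08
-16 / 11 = -1.45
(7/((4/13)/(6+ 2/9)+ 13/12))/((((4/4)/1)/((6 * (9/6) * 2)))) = 137592/1237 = 111.23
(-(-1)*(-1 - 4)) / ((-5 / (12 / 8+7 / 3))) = 23 / 6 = 3.83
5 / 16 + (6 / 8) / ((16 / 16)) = 17 / 16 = 1.06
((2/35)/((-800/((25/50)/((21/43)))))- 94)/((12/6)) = -55272043/1176000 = -47.00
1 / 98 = 0.01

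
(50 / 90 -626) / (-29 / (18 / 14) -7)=5629 / 266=21.16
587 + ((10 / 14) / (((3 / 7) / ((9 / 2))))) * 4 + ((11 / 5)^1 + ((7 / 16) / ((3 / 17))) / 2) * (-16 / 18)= 331529 / 540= 613.94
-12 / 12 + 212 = 211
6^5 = 7776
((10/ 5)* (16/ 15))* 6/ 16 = 4/ 5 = 0.80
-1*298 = -298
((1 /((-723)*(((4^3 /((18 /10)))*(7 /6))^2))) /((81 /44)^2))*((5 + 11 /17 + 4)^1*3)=-4961 /722710800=-0.00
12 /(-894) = -2 /149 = -0.01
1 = 1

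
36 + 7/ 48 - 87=-50.85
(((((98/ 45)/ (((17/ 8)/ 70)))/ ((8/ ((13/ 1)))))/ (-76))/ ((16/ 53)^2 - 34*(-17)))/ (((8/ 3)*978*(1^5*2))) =-12525331/ 24622415954496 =-0.00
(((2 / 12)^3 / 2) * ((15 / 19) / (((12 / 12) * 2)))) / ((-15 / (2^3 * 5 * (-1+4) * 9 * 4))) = -5 / 19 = -0.26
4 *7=28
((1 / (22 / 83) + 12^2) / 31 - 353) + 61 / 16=-1879159 / 5456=-344.42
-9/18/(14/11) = -11/28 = -0.39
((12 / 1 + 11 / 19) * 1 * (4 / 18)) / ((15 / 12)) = 2.24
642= 642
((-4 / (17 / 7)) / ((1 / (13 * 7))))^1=-2548 / 17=-149.88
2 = 2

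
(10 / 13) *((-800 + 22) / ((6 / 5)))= -19450 / 39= -498.72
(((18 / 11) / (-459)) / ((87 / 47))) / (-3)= 94 / 146421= 0.00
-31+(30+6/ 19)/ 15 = -28.98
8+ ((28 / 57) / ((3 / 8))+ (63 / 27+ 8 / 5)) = 11323 / 855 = 13.24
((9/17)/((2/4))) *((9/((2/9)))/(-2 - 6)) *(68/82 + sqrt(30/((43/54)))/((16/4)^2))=-729/164 - 6561 *sqrt(215)/46784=-6.50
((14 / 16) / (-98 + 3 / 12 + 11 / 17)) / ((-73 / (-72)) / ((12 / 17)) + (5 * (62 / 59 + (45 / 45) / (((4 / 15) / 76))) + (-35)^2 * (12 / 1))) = -1011024 / 1809946258859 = -0.00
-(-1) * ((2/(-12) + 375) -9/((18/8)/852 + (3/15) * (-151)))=386057449/1029126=375.13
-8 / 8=-1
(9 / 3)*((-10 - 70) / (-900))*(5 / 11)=4 / 33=0.12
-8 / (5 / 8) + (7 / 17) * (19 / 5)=-191 / 17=-11.24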